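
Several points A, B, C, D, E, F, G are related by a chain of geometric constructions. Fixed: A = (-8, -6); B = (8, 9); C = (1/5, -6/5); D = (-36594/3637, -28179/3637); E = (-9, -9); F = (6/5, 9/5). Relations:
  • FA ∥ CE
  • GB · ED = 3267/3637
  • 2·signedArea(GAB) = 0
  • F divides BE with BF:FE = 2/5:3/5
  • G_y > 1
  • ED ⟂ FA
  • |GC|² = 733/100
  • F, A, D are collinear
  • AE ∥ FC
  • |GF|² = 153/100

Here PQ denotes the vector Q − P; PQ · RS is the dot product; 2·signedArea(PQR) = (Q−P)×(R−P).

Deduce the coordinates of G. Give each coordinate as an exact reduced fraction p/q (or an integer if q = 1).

1. G_x = 0  [2·signedArea(GAB) = 0 ∩ GB · ED = 3267/3637]
2. G_y = 3/2  [2·signedArea(GAB) = 0 ∩ GB · ED = 3267/3637]
   → G = (0, 3/2)

G = (0, 3/2)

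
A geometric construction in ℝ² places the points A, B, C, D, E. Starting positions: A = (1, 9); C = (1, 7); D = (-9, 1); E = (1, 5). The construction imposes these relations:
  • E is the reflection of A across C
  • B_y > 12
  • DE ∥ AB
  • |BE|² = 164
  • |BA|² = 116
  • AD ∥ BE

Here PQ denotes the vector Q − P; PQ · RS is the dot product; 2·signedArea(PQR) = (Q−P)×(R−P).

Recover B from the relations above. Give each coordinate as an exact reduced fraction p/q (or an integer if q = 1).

B = (11, 13)

1. B_x = 11  [AD ∥ BE ∩ DE ∥ AB]
2. B_y = 13  [AD ∥ BE ∩ DE ∥ AB]
   → B = (11, 13)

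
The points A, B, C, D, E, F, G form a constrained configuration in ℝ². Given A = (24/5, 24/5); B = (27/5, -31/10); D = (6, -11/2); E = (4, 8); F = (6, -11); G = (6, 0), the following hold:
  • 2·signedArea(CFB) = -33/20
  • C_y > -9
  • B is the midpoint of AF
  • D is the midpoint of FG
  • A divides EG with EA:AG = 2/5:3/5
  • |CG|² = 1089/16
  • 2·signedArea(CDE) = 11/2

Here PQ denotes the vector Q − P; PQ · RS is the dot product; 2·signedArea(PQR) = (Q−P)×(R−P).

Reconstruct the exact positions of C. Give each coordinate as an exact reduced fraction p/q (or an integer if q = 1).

C = (6, -33/4)

1. C_x = 6  [2·signedArea(CFB) = -33/20 ∩ 2·signedArea(CDE) = 11/2]
2. C_y = -33/4  [2·signedArea(CFB) = -33/20 ∩ 2·signedArea(CDE) = 11/2]
   → C = (6, -33/4)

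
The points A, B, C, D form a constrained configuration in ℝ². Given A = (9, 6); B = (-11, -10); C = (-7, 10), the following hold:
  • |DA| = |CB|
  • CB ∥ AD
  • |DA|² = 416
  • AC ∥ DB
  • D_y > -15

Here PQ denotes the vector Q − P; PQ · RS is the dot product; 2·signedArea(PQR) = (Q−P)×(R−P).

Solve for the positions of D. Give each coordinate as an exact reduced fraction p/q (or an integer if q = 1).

1. D_x = 5  [AC ∥ DB ∩ CB ∥ AD]
2. D_y = -14  [AC ∥ DB ∩ CB ∥ AD]
   → D = (5, -14)

D = (5, -14)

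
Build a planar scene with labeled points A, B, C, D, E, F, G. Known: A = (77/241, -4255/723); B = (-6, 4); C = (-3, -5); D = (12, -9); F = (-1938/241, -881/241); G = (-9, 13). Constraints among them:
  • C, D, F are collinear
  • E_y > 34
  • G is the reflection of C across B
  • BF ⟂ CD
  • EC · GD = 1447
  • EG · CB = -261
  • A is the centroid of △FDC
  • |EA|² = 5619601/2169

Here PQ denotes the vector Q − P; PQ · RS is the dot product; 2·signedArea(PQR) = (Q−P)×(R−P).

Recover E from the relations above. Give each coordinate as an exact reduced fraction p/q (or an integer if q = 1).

E = (-30, 35)

1. E_x = -30  [EC · GD = 1447 ∩ EG · CB = -261]
2. E_y = 35  [EC · GD = 1447 ∩ EG · CB = -261]
   → E = (-30, 35)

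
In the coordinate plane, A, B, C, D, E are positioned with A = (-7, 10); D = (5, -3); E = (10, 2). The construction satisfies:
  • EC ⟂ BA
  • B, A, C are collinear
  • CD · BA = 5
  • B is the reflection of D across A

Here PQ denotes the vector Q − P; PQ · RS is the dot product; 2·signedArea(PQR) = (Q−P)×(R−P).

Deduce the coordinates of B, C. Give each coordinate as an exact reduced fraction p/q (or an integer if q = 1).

1. B_x = -19  [B is the reflection of D across A]
2. B_y = 23  [B is the reflection of D across A]
   → B = (-19, 23)
3. C_x = 1505/313  [B, A, C are collinear ∩ EC ⟂ BA]
4. C_y = -874/313  [B, A, C are collinear ∩ EC ⟂ BA]
   → C = (1505/313, -874/313)

B = (-19, 23)
C = (1505/313, -874/313)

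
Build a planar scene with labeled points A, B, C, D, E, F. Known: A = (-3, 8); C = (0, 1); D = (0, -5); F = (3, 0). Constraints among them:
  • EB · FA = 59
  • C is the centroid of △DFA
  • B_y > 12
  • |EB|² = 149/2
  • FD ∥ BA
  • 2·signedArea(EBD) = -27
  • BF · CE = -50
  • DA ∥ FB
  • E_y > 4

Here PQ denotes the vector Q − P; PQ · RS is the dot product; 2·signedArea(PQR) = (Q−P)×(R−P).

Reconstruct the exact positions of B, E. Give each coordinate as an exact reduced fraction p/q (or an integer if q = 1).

B = (0, 13)
E = (-3/2, 9/2)

1. B_x = 0  [FD ∥ BA ∩ DA ∥ FB]
2. B_y = 13  [FD ∥ BA ∩ DA ∥ FB]
   → B = (0, 13)
3. E_x = -3/2  [2·signedArea(EBD) = -27 ∩ EB · FA = 59]
4. E_y = 9/2  [2·signedArea(EBD) = -27 ∩ EB · FA = 59]
   → E = (-3/2, 9/2)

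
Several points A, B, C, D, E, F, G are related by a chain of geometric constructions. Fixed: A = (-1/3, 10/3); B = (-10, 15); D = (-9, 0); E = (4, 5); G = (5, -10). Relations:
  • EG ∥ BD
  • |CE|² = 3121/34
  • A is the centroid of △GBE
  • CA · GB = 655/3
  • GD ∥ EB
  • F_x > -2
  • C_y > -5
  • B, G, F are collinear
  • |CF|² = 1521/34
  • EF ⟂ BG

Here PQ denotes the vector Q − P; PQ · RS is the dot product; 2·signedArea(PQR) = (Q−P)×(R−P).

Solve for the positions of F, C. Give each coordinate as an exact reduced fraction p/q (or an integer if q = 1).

C = (53/34, -145/34)
F = (-32/17, 25/17)

1. F_x = -32/17  [B, G, F are collinear ∩ EF ⟂ BG]
2. F_y = 25/17  [B, G, F are collinear ∩ EF ⟂ BG]
   → F = (-32/17, 25/17)
3. C_x = 53/34  [line 15·x + -25·y + -130 = 0 ∩ |CF|² = 1521/34]
4. C_y = -145/34  [line 15·x + -25·y + -130 = 0 ∩ |CF|² = 1521/34]
   → C = (53/34, -145/34)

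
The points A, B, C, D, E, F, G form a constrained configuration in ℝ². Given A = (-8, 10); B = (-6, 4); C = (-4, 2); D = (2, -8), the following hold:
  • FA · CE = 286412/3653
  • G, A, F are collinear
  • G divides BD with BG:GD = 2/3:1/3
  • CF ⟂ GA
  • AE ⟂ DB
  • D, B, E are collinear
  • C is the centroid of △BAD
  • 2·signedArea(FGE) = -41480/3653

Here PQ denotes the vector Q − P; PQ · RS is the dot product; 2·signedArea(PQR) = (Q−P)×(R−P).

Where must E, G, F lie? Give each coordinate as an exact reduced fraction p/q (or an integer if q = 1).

E = (-122/13, 118/13)
F = (-1082/281, 584/281)
G = (-2/3, -4)

1. E_x = -122/13  [D, B, E are collinear ∩ AE ⟂ DB]
2. E_y = 118/13  [D, B, E are collinear ∩ AE ⟂ DB]
   → E = (-122/13, 118/13)
3. G_x = -2/3  [G divides BD with BG:GD = 2/3:1/3]
4. G_y = -4  [G divides BD with BG:GD = 2/3:1/3]
   → G = (-2/3, -4)
5. F_x = -1082/281  [G, A, F are collinear ∩ CF ⟂ GA]
6. F_y = 584/281  [G, A, F are collinear ∩ CF ⟂ GA]
   → F = (-1082/281, 584/281)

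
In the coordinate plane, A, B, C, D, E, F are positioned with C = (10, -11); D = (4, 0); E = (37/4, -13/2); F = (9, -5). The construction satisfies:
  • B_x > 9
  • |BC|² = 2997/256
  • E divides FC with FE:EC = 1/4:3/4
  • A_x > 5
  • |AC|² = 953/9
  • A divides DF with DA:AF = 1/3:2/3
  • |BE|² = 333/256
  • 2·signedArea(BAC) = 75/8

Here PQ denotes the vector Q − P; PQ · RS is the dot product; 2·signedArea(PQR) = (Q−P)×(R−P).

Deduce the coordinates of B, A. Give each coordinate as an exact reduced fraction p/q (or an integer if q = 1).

1. A_x = 17/3  [A divides DF with DA:AF = 1/3:2/3]
2. A_y = -5/3  [A divides DF with DA:AF = 1/3:2/3]
   → A = (17/3, -5/3)
3. B_x = 151/16  [line 28/3·x + 13/3·y + -1321/24 = 0 ∩ |BE|² = 333/256]
4. B_y = -61/8  [line 28/3·x + 13/3·y + -1321/24 = 0 ∩ |BE|² = 333/256]
   → B = (151/16, -61/8)

A = (17/3, -5/3)
B = (151/16, -61/8)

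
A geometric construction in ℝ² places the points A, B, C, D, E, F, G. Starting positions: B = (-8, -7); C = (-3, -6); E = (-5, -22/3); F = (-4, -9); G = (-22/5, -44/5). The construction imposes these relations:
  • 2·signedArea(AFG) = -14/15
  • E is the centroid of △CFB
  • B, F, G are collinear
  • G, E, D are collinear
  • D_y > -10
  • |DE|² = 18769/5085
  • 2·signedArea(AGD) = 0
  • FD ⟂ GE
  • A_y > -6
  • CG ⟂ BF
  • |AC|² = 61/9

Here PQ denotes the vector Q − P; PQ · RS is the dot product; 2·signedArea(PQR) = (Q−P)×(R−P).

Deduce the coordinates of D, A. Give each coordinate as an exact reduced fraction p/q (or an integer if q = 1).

A = (-28/5, -88/15)
D = (-2414/565, -5148/565)

1. D_x = -2414/565  [G, E, D are collinear ∩ FD ⟂ GE]
2. D_y = -5148/565  [G, E, D are collinear ∩ FD ⟂ GE]
   → D = (-2414/565, -5148/565)
3. A_x = -28/5  [2·signedArea(AGD) = 0 ∩ 2·signedArea(AFG) = -14/15]
4. A_y = -88/15  [2·signedArea(AGD) = 0 ∩ 2·signedArea(AFG) = -14/15]
   → A = (-28/5, -88/15)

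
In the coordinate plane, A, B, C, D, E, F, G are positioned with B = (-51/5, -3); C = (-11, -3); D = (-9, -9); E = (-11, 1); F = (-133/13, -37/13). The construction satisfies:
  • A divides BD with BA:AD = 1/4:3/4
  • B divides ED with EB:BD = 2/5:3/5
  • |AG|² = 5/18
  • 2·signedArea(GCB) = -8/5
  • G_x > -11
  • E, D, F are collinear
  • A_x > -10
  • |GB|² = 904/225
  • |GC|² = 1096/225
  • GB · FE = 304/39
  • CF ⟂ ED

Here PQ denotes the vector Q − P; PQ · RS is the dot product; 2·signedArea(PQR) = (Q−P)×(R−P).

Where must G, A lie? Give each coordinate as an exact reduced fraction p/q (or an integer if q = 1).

1. G_x = -151/15  [GB · FE = 304/39 ∩ 2·signedArea(GCB) = -8/5]
2. G_y = -5  [GB · FE = 304/39 ∩ 2·signedArea(GCB) = -8/5]
   → G = (-151/15, -5)
3. A_x = -99/10  [A divides BD with BA:AD = 1/4:3/4]
4. A_y = -9/2  [A divides BD with BA:AD = 1/4:3/4]
   → A = (-99/10, -9/2)

A = (-99/10, -9/2)
G = (-151/15, -5)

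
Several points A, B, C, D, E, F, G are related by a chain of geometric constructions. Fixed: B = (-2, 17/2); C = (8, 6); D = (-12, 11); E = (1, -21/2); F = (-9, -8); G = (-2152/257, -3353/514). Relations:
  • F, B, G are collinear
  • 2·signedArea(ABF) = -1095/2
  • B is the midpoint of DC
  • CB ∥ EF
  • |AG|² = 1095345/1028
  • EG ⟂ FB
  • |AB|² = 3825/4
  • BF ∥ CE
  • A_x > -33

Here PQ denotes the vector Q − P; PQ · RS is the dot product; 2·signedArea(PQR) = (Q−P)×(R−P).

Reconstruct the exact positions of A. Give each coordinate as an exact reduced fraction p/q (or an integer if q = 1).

A = (-32, 16)

1. A_x = -32  [line 33/2·x + -7·y + 640 = 0 ∩ |AG|² = 1095345/1028]
2. A_y = 16  [line 33/2·x + -7·y + 640 = 0 ∩ |AG|² = 1095345/1028]
   → A = (-32, 16)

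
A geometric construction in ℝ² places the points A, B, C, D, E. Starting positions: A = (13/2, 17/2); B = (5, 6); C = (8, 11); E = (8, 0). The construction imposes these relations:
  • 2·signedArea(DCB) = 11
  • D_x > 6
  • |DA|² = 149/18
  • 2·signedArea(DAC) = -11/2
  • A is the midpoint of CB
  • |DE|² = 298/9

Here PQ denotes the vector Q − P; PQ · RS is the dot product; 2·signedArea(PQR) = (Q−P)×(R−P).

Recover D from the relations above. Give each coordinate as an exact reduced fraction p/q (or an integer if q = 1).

1. D_x = 7  [line 5·x + -3·y + -18 = 0 ∩ |DE|² = 298/9]
2. D_y = 17/3  [line 5·x + -3·y + -18 = 0 ∩ |DE|² = 298/9]
   → D = (7, 17/3)

D = (7, 17/3)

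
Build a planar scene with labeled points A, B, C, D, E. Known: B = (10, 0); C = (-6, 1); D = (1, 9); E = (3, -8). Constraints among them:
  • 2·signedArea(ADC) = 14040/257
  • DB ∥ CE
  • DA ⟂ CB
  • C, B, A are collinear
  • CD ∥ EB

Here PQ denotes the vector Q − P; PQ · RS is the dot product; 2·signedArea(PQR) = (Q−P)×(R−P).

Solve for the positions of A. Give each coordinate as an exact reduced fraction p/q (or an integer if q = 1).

1. A_x = 122/257  [C, B, A are collinear ∩ DA ⟂ CB]
2. A_y = 153/257  [C, B, A are collinear ∩ DA ⟂ CB]
   → A = (122/257, 153/257)

A = (122/257, 153/257)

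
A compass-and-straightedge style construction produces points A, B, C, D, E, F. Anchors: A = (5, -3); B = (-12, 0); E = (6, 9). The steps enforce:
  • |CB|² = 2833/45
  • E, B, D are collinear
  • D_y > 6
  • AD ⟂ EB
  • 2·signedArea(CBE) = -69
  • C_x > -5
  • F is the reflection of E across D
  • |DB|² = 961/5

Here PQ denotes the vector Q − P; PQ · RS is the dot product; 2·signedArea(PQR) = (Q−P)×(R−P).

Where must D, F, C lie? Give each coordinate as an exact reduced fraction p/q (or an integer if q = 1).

1. D_x = 2/5  [E, B, D are collinear ∩ AD ⟂ EB]
2. D_y = 31/5  [E, B, D are collinear ∩ AD ⟂ EB]
   → D = (2/5, 31/5)
3. F_x = -26/5  [F is the reflection of E across D]
4. F_y = 17/5  [F is the reflection of E across D]
   → F = (-26/5, 17/5)
5. C_x = -61/15  [line -9·x + 18·y + -39 = 0 ∩ |CB|² = 2833/45]
6. C_y = 2/15  [line -9·x + 18·y + -39 = 0 ∩ |CB|² = 2833/45]
   → C = (-61/15, 2/15)

C = (-61/15, 2/15)
D = (2/5, 31/5)
F = (-26/5, 17/5)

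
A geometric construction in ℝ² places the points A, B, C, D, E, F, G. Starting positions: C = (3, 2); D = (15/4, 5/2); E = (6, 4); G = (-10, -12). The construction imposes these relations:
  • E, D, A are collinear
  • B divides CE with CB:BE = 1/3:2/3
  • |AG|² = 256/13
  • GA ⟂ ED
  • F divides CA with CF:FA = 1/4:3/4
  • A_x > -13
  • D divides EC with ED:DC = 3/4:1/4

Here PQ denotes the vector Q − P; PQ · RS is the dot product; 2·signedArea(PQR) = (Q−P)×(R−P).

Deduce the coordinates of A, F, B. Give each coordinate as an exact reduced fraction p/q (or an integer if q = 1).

A = (-162/13, -108/13)
B = (4, 8/3)
F = (-45/52, -15/26)

1. A_x = -162/13  [E, D, A are collinear ∩ GA ⟂ ED]
2. A_y = -108/13  [E, D, A are collinear ∩ GA ⟂ ED]
   → A = (-162/13, -108/13)
3. F_x = -45/52  [F divides CA with CF:FA = 1/4:3/4]
4. F_y = -15/26  [F divides CA with CF:FA = 1/4:3/4]
   → F = (-45/52, -15/26)
5. B_x = 4  [B divides CE with CB:BE = 1/3:2/3]
6. B_y = 8/3  [B divides CE with CB:BE = 1/3:2/3]
   → B = (4, 8/3)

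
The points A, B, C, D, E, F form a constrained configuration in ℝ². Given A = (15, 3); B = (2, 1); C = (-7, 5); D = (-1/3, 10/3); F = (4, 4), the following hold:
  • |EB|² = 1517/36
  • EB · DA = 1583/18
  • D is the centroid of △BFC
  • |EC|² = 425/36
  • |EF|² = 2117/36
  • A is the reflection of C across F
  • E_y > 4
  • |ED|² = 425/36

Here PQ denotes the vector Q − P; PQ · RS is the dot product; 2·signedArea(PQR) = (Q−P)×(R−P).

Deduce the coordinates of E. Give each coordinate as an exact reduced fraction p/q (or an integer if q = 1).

E = (-11/3, 25/6)

1. E_x = -11/3  [line -46/3·x + 1/3·y + -1037/18 = 0 ∩ |EF|² = 2117/36]
2. E_y = 25/6  [line -46/3·x + 1/3·y + -1037/18 = 0 ∩ |EF|² = 2117/36]
   → E = (-11/3, 25/6)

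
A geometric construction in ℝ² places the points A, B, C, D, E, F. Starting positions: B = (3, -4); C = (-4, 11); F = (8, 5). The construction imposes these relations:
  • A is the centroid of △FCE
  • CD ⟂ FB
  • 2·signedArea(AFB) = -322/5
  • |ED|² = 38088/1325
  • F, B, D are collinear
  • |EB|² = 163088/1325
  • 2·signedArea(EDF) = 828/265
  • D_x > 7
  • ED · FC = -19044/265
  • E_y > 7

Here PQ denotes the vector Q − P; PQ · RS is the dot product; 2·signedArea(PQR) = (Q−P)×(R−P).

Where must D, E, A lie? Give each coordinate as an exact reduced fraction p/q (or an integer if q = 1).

1. D_x = 409/53  [F, B, D are collinear ∩ CD ⟂ FB]
2. D_y = 238/53  [F, B, D are collinear ∩ CD ⟂ FB]
   → D = (409/53, 238/53)
3. E_x = 803/265  [2·signedArea(EDF) = 828/265 ∩ ED · FC = -19044/265]
4. E_y = 376/53  [2·signedArea(EDF) = 828/265 ∩ ED · FC = -19044/265]
   → E = (803/265, 376/53)
5. A_x = 621/265  [A is the centroid of △FCE]
6. A_y = 408/53  [A is the centroid of △FCE]
   → A = (621/265, 408/53)

A = (621/265, 408/53)
D = (409/53, 238/53)
E = (803/265, 376/53)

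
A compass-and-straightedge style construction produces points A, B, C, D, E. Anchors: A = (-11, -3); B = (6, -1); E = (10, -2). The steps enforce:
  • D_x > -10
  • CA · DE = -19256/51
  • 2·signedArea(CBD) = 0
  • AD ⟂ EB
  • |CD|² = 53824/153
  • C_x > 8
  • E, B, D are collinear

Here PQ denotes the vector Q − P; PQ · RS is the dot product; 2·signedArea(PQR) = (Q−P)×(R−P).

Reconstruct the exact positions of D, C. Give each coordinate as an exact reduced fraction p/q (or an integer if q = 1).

C = (26/3, -5/3)
D = (-162/17, 49/17)

1. D_x = -162/17  [E, B, D are collinear ∩ AD ⟂ EB]
2. D_y = 49/17  [E, B, D are collinear ∩ AD ⟂ EB]
   → D = (-162/17, 49/17)
3. C_x = 26/3  [2·signedArea(CBD) = 0 ∩ CA · DE = -19256/51]
4. C_y = -5/3  [2·signedArea(CBD) = 0 ∩ CA · DE = -19256/51]
   → C = (26/3, -5/3)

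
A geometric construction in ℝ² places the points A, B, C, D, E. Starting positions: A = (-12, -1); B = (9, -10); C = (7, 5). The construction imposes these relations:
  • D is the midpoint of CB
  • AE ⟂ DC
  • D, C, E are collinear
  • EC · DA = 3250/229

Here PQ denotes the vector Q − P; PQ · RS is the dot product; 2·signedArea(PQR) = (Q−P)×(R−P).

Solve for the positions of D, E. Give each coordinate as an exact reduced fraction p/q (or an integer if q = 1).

D = (8, -5/2)
E = (1707/229, 365/229)

1. D_x = 8  [D is the midpoint of CB]
2. D_y = -5/2  [D is the midpoint of CB]
   → D = (8, -5/2)
3. E_x = 1707/229  [D, C, E are collinear ∩ AE ⟂ DC]
4. E_y = 365/229  [D, C, E are collinear ∩ AE ⟂ DC]
   → E = (1707/229, 365/229)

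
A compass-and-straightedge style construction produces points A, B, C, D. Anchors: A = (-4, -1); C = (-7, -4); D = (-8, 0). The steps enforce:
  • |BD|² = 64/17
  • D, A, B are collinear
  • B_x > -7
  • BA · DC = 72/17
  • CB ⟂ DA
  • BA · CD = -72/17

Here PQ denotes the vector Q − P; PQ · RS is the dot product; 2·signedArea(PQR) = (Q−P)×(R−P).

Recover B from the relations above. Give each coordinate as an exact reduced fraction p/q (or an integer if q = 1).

B = (-104/17, -8/17)

1. B_x = -104/17  [D, A, B are collinear ∩ CB ⟂ DA]
2. B_y = -8/17  [D, A, B are collinear ∩ CB ⟂ DA]
   → B = (-104/17, -8/17)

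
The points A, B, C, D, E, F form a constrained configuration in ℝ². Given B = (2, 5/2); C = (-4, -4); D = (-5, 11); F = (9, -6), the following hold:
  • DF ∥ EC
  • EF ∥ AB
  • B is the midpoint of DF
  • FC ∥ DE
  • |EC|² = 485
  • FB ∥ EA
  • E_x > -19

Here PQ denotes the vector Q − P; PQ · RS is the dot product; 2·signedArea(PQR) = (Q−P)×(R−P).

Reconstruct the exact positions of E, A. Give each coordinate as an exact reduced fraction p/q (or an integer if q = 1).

1. E_x = -18  [DF ∥ EC ∩ FC ∥ DE]
2. E_y = 13  [DF ∥ EC ∩ FC ∥ DE]
   → E = (-18, 13)
3. A_x = -25  [EF ∥ AB ∩ FB ∥ EA]
4. A_y = 43/2  [EF ∥ AB ∩ FB ∥ EA]
   → A = (-25, 43/2)

A = (-25, 43/2)
E = (-18, 13)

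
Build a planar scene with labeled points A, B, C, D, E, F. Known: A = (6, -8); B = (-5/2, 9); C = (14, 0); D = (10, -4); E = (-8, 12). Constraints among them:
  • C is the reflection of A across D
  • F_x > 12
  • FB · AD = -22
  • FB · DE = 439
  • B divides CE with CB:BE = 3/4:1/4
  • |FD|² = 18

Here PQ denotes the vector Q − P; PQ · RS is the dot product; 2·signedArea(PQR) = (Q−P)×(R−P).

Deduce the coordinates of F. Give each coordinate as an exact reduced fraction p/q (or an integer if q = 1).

1. F_x = 13  [FB · DE = 439 ∩ FB · AD = -22]
2. F_y = -1  [FB · DE = 439 ∩ FB · AD = -22]
   → F = (13, -1)

F = (13, -1)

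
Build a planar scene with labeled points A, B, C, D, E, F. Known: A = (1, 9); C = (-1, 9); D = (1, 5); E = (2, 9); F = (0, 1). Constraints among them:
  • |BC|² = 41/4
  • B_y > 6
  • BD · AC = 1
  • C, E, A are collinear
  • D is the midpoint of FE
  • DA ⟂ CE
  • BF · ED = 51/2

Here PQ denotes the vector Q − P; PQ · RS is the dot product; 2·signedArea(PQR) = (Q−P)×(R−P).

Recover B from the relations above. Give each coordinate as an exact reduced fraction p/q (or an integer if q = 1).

1. B_x = 3/2  [BF · ED = 51/2 ∩ BD · AC = 1]
2. B_y = 7  [BF · ED = 51/2 ∩ BD · AC = 1]
   → B = (3/2, 7)

B = (3/2, 7)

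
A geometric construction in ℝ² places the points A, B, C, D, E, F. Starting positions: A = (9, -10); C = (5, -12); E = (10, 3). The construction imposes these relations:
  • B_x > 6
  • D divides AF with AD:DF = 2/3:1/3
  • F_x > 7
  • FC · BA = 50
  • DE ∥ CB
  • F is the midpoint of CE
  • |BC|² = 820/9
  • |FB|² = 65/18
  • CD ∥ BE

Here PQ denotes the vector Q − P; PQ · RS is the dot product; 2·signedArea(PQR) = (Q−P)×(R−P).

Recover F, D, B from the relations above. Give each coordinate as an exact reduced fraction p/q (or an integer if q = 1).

1. F_x = 15/2  [F is the midpoint of CE]
2. F_y = -9/2  [F is the midpoint of CE]
   → F = (15/2, -9/2)
3. D_x = 8  [D divides AF with AD:DF = 2/3:1/3]
4. D_y = -19/3  [D divides AF with AD:DF = 2/3:1/3]
   → D = (8, -19/3)
5. B_x = 7  [CD ∥ BE ∩ DE ∥ CB]
6. B_y = -8/3  [CD ∥ BE ∩ DE ∥ CB]
   → B = (7, -8/3)

B = (7, -8/3)
D = (8, -19/3)
F = (15/2, -9/2)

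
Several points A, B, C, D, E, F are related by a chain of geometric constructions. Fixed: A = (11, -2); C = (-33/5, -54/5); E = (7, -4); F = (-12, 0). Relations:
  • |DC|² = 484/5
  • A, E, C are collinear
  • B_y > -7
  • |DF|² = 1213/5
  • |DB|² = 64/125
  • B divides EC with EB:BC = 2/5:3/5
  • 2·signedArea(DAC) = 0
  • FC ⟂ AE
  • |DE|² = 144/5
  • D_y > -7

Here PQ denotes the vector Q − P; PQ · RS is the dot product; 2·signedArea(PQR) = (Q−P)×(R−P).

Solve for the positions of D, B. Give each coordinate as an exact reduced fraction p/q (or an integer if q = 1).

B = (39/25, -168/25)
D = (11/5, -32/5)

1. D_x = 11/5  [line 44/5·x + -88/5·y + -132 = 0 ∩ |DF|² = 1213/5]
2. D_y = -32/5  [line 44/5·x + -88/5·y + -132 = 0 ∩ |DF|² = 1213/5]
   → D = (11/5, -32/5)
3. B_x = 39/25  [B divides EC with EB:BC = 2/5:3/5]
4. B_y = -168/25  [B divides EC with EB:BC = 2/5:3/5]
   → B = (39/25, -168/25)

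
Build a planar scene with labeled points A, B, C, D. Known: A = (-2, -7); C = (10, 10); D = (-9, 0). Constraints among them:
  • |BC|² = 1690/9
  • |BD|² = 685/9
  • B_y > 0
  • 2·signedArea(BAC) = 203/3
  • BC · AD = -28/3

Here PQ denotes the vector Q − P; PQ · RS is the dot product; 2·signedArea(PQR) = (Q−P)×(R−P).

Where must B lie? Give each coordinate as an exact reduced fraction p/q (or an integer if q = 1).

B = (-1/3, 1)

1. B_x = -1/3  [2·signedArea(BAC) = 203/3 ∩ BC · AD = -28/3]
2. B_y = 1  [2·signedArea(BAC) = 203/3 ∩ BC · AD = -28/3]
   → B = (-1/3, 1)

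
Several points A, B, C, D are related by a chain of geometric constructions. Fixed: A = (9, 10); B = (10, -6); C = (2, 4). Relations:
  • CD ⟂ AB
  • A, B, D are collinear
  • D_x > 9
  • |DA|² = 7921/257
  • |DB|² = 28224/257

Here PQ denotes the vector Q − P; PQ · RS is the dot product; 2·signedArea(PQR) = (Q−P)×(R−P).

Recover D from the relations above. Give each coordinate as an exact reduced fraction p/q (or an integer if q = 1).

1. D_x = 2402/257  [A, B, D are collinear ∩ CD ⟂ AB]
2. D_y = 1146/257  [A, B, D are collinear ∩ CD ⟂ AB]
   → D = (2402/257, 1146/257)

D = (2402/257, 1146/257)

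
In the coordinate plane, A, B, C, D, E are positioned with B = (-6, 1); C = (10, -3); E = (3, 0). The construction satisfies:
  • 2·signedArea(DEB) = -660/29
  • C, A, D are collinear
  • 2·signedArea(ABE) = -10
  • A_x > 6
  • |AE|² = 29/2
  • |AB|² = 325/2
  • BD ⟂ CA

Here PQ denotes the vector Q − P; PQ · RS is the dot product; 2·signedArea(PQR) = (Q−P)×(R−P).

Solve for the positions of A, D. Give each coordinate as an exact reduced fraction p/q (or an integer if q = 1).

1. A_x = 13/2  [line 1·x + 9·y + 7 = 0 ∩ |AB|² = 325/2]
2. A_y = -3/2  [line 1·x + 9·y + 7 = 0 ∩ |AB|² = 325/2]
   → A = (13/2, -3/2)
3. D_x = -144/29  [C, A, D are collinear ∩ BD ⟂ CA]
4. D_y = 99/29  [C, A, D are collinear ∩ BD ⟂ CA]
   → D = (-144/29, 99/29)

A = (13/2, -3/2)
D = (-144/29, 99/29)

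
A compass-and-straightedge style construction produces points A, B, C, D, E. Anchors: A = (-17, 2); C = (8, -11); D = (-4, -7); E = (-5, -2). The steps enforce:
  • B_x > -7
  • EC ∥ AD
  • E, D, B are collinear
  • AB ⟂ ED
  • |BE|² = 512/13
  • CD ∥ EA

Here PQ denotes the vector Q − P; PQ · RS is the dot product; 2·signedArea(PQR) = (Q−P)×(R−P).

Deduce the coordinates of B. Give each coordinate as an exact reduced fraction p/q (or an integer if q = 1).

B = (-81/13, 54/13)

1. B_x = -81/13  [E, D, B are collinear ∩ AB ⟂ ED]
2. B_y = 54/13  [E, D, B are collinear ∩ AB ⟂ ED]
   → B = (-81/13, 54/13)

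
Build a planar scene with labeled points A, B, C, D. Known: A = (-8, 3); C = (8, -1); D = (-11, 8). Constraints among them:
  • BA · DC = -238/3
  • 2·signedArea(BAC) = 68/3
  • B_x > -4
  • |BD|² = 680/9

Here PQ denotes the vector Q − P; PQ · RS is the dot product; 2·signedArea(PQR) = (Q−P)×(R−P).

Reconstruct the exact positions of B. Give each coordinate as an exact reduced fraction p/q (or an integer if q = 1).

1. B_x = -11/3  [2·signedArea(BAC) = 68/3 ∩ BA · DC = -238/3]
2. B_y = 10/3  [2·signedArea(BAC) = 68/3 ∩ BA · DC = -238/3]
   → B = (-11/3, 10/3)

B = (-11/3, 10/3)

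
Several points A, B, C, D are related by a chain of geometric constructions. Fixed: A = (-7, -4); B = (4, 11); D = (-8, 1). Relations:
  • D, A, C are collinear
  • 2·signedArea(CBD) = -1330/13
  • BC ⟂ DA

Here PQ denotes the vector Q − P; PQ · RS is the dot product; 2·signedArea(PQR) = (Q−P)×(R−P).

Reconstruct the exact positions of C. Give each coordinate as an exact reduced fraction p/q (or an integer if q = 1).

C = (-123/13, 108/13)

1. C_x = -123/13  [D, A, C are collinear ∩ BC ⟂ DA]
2. C_y = 108/13  [D, A, C are collinear ∩ BC ⟂ DA]
   → C = (-123/13, 108/13)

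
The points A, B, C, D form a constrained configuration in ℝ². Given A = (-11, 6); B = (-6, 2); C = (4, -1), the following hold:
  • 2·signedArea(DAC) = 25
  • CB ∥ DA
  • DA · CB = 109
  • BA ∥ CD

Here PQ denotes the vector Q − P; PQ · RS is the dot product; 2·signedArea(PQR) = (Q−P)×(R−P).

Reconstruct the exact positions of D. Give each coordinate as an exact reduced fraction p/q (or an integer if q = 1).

D = (-1, 3)

1. D_x = -1  [CB ∥ DA ∩ BA ∥ CD]
2. D_y = 3  [CB ∥ DA ∩ BA ∥ CD]
   → D = (-1, 3)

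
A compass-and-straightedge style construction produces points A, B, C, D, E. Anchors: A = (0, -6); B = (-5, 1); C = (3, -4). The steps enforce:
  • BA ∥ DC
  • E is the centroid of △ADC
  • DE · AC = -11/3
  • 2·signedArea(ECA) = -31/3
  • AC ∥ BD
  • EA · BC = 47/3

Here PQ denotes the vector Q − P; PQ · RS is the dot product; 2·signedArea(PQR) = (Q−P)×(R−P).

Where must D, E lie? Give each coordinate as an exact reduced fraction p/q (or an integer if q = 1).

D = (-2, 3)
E = (1/3, -7/3)

1. D_x = -2  [BA ∥ DC ∩ AC ∥ BD]
2. D_y = 3  [BA ∥ DC ∩ AC ∥ BD]
   → D = (-2, 3)
3. E_x = 1/3  [E is the centroid of △ADC]
4. E_y = -7/3  [E is the centroid of △ADC]
   → E = (1/3, -7/3)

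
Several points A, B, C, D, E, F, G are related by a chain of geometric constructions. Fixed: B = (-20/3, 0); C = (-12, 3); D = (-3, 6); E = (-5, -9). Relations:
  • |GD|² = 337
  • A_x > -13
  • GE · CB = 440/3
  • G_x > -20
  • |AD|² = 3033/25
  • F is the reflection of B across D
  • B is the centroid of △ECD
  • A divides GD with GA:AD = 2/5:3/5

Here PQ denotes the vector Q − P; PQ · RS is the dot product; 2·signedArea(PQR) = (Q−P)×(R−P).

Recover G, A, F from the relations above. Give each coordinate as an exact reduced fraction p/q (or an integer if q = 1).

A = (-63/5, 57/5)
F = (2/3, 12)
G = (-19, 15)

1. G_x = -19  [line -16/3·x + 3·y + -439/3 = 0 ∩ |GD|² = 337]
2. G_y = 15  [line -16/3·x + 3·y + -439/3 = 0 ∩ |GD|² = 337]
   → G = (-19, 15)
3. A_x = -63/5  [A divides GD with GA:AD = 2/5:3/5]
4. A_y = 57/5  [A divides GD with GA:AD = 2/5:3/5]
   → A = (-63/5, 57/5)
5. F_x = 2/3  [F is the reflection of B across D]
6. F_y = 12  [F is the reflection of B across D]
   → F = (2/3, 12)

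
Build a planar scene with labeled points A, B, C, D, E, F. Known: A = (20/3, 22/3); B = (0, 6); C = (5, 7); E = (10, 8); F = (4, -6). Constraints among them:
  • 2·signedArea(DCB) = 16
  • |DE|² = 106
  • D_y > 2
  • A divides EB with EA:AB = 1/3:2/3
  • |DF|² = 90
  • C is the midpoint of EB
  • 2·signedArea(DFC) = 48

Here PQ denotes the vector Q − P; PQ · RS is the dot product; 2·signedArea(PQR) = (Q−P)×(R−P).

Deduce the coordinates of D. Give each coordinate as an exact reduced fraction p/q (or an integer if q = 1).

D = (1, 3)

1. D_x = 1  [2·signedArea(DCB) = 16 ∩ 2·signedArea(DFC) = 48]
2. D_y = 3  [2·signedArea(DCB) = 16 ∩ 2·signedArea(DFC) = 48]
   → D = (1, 3)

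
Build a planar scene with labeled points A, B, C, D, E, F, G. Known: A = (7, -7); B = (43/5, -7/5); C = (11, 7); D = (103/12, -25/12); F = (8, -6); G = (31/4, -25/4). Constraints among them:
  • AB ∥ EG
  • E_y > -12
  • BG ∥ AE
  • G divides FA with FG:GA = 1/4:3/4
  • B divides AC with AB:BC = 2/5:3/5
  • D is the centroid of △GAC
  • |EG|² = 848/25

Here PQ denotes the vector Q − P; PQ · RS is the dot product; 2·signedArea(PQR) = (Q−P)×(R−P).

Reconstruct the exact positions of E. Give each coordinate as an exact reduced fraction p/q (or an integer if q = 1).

1. E_x = 123/20  [AB ∥ EG ∩ BG ∥ AE]
2. E_y = -237/20  [AB ∥ EG ∩ BG ∥ AE]
   → E = (123/20, -237/20)

E = (123/20, -237/20)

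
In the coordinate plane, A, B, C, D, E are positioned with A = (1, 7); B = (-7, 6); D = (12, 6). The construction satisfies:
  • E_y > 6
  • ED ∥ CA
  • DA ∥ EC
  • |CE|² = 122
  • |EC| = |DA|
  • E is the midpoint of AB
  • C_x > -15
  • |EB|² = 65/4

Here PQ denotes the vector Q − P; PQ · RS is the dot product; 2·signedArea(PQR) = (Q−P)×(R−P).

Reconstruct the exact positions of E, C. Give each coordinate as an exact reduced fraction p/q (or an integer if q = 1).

C = (-14, 15/2)
E = (-3, 13/2)

1. E_x = -3  [E is the midpoint of AB]
2. E_y = 13/2  [E is the midpoint of AB]
   → E = (-3, 13/2)
3. C_x = -14  [ED ∥ CA ∩ DA ∥ EC]
4. C_y = 15/2  [ED ∥ CA ∩ DA ∥ EC]
   → C = (-14, 15/2)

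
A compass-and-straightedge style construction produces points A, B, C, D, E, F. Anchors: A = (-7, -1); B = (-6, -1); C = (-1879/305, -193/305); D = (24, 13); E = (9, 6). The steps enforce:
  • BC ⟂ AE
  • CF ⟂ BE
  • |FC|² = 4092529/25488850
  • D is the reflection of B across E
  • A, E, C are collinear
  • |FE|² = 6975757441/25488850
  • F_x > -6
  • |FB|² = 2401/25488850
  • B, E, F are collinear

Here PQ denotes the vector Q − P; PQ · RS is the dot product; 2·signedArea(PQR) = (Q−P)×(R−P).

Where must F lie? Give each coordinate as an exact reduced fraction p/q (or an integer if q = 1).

1. F_x = -100137/16714  [B, E, F are collinear ∩ CF ⟂ BE]
2. F_y = -83227/83570  [B, E, F are collinear ∩ CF ⟂ BE]
   → F = (-100137/16714, -83227/83570)

F = (-100137/16714, -83227/83570)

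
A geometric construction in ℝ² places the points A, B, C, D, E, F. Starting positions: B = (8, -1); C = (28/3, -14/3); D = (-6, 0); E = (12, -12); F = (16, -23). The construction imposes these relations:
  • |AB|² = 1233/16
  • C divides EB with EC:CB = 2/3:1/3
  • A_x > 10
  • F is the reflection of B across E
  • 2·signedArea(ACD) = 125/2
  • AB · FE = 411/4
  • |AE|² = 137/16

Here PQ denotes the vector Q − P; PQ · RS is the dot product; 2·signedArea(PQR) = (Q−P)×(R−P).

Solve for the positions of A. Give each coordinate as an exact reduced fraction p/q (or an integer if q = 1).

1. A_x = 11  [2·signedArea(ACD) = 125/2 ∩ AB · FE = 411/4]
2. A_y = -37/4  [2·signedArea(ACD) = 125/2 ∩ AB · FE = 411/4]
   → A = (11, -37/4)

A = (11, -37/4)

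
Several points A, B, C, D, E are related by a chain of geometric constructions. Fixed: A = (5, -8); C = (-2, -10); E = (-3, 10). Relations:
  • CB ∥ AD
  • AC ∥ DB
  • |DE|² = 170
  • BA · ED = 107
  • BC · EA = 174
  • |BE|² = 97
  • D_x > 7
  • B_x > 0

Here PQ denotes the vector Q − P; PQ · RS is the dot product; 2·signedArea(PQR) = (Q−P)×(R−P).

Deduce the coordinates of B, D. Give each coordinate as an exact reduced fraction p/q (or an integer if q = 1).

B = (1, 1)
D = (8, 3)

1. B_x = 1  [line -8·x + 18·y + -10 = 0 ∩ |BE|² = 97]
2. B_y = 1  [line -8·x + 18·y + -10 = 0 ∩ |BE|² = 97]
   → B = (1, 1)
3. D_x = 8  [AC ∥ DB ∩ CB ∥ AD]
4. D_y = 3  [AC ∥ DB ∩ CB ∥ AD]
   → D = (8, 3)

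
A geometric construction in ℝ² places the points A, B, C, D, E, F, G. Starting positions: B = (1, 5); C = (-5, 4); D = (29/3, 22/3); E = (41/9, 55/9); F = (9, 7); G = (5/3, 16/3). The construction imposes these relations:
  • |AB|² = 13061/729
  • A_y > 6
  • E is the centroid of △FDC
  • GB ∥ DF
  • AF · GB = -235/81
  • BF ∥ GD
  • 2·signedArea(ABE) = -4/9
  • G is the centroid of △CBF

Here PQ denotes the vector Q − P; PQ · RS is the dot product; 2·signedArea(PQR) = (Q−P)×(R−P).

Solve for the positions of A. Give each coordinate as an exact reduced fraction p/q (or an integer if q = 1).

A = (137/27, 166/27)

1. A_x = 137/27  [2·signedArea(ABE) = -4/9 ∩ AF · GB = -235/81]
2. A_y = 166/27  [2·signedArea(ABE) = -4/9 ∩ AF · GB = -235/81]
   → A = (137/27, 166/27)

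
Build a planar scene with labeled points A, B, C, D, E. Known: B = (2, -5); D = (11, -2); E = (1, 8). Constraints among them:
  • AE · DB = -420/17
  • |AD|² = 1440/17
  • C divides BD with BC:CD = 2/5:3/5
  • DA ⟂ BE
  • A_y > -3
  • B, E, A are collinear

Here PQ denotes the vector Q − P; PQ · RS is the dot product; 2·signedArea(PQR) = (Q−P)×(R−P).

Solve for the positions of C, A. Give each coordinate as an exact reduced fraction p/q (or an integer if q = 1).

1. C_x = 28/5  [C divides BD with BC:CD = 2/5:3/5]
2. C_y = -19/5  [C divides BD with BC:CD = 2/5:3/5]
   → C = (28/5, -19/5)
3. A_x = 31/17  [B, E, A are collinear ∩ DA ⟂ BE]
4. A_y = -46/17  [B, E, A are collinear ∩ DA ⟂ BE]
   → A = (31/17, -46/17)

A = (31/17, -46/17)
C = (28/5, -19/5)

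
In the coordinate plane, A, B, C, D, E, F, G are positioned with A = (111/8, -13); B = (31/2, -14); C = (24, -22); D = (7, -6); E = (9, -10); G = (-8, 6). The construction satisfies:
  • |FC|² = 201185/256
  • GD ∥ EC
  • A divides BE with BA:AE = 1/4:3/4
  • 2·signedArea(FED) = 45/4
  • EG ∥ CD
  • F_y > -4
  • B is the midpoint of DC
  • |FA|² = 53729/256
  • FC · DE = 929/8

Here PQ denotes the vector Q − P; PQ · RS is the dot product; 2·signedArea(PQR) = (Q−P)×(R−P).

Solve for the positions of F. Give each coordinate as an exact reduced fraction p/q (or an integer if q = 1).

F = (47/16, -7/2)

1. F_x = 47/16  [FC · DE = 929/8 ∩ 2·signedArea(FED) = 45/4]
2. F_y = -7/2  [FC · DE = 929/8 ∩ 2·signedArea(FED) = 45/4]
   → F = (47/16, -7/2)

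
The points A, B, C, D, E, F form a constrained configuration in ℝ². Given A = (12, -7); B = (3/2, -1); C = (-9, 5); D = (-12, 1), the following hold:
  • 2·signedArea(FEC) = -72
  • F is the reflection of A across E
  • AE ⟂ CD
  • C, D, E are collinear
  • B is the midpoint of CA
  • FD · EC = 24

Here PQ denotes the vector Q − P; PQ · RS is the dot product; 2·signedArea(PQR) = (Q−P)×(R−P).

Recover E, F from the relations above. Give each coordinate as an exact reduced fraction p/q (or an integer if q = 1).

1. E_x = -36/5  [C, D, E are collinear ∩ AE ⟂ CD]
2. E_y = 37/5  [C, D, E are collinear ∩ AE ⟂ CD]
   → E = (-36/5, 37/5)
3. F_x = -132/5  [F is the reflection of A across E]
4. F_y = 109/5  [F is the reflection of A across E]
   → F = (-132/5, 109/5)

E = (-36/5, 37/5)
F = (-132/5, 109/5)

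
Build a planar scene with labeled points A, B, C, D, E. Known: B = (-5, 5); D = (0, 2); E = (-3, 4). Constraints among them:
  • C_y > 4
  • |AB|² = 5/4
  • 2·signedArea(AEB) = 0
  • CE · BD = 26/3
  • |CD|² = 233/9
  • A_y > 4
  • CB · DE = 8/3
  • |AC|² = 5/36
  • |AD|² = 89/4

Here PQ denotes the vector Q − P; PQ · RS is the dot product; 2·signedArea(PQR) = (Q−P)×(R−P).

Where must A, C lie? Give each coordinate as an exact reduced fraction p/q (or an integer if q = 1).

A = (-4, 9/2)
C = (-13/3, 14/3)

1. A_x = -4  [line -1·x + -2·y + 5 = 0 ∩ |AD|² = 89/4]
2. A_y = 9/2  [line -1·x + -2·y + 5 = 0 ∩ |AD|² = 89/4]
   → A = (-4, 9/2)
3. C_x = -13/3  [CB · DE = 8/3 ∩ CE · BD = 26/3]
4. C_y = 14/3  [CB · DE = 8/3 ∩ CE · BD = 26/3]
   → C = (-13/3, 14/3)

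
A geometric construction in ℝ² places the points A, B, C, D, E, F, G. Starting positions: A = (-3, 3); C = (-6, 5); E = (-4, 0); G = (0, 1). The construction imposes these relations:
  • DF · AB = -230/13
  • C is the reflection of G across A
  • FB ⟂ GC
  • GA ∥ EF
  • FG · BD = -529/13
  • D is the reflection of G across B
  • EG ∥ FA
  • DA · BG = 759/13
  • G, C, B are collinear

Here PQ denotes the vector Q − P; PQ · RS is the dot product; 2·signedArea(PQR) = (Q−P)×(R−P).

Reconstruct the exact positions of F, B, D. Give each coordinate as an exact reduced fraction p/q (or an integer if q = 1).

B = (-69/13, 59/13)
D = (-138/13, 105/13)
F = (-7, 2)

1. F_x = -7  [EG ∥ FA ∩ GA ∥ EF]
2. F_y = 2  [EG ∥ FA ∩ GA ∥ EF]
   → F = (-7, 2)
3. B_x = -69/13  [G, C, B are collinear ∩ FB ⟂ GC]
4. B_y = 59/13  [G, C, B are collinear ∩ FB ⟂ GC]
   → B = (-69/13, 59/13)
5. D_x = -138/13  [D is the reflection of G across B]
6. D_y = 105/13  [D is the reflection of G across B]
   → D = (-138/13, 105/13)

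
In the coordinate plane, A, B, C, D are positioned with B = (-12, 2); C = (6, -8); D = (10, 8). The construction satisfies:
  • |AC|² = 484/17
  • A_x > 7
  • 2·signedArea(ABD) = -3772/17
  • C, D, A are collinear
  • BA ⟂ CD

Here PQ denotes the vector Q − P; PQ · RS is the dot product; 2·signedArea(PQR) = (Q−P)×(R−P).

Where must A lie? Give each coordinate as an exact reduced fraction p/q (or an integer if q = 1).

1. A_x = 124/17  [C, D, A are collinear ∩ BA ⟂ CD]
2. A_y = -48/17  [C, D, A are collinear ∩ BA ⟂ CD]
   → A = (124/17, -48/17)

A = (124/17, -48/17)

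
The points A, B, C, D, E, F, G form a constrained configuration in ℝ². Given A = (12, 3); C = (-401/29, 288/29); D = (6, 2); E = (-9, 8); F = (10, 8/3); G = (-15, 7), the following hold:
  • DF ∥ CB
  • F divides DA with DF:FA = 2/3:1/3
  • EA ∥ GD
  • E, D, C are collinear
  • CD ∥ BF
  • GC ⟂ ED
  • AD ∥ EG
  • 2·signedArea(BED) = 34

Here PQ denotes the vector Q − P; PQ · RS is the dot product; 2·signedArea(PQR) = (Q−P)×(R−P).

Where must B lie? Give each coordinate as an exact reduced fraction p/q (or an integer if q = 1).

1. B_x = -285/29  [CD ∥ BF ∩ DF ∥ CB]
2. B_y = 922/87  [CD ∥ BF ∩ DF ∥ CB]
   → B = (-285/29, 922/87)

B = (-285/29, 922/87)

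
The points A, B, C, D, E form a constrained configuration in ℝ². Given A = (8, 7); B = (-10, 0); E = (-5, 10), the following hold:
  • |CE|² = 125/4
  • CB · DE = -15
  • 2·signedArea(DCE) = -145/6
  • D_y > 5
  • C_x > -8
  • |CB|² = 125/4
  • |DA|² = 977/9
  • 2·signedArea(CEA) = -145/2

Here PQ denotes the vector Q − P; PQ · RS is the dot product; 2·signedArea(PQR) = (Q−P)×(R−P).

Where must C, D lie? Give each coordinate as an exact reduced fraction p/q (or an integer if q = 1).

1. C_x = -15/2  [line 3·x + 13·y + -85/2 = 0 ∩ |CB|² = 125/4]
2. C_y = 5  [line 3·x + 13·y + -85/2 = 0 ∩ |CB|² = 125/4]
   → C = (-15/2, 5)
3. D_x = -7/3  [2·signedArea(DCE) = -145/6 ∩ CB · DE = -15]
4. D_y = 17/3  [2·signedArea(DCE) = -145/6 ∩ CB · DE = -15]
   → D = (-7/3, 17/3)

C = (-15/2, 5)
D = (-7/3, 17/3)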